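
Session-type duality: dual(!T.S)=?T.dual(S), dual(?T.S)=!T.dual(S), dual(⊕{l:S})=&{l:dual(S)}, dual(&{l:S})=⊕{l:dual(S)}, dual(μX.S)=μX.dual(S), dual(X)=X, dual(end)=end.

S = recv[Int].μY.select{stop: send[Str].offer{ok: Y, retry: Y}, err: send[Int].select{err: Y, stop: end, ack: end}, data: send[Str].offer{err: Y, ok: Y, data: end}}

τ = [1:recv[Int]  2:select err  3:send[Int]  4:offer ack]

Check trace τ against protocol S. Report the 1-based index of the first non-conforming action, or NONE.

step 1: recv[Int]  ✓  residual = μY.…
step 2: select err  ✓  residual = send[Int].select{err: μY.…, stop: end, ack: end}
step 3: send[Int]  ✓  residual = select{err: μY.…, stop: end, ack: end}
step 4: got offer ack, protocol expects select err or select stop or select ack  ✗

4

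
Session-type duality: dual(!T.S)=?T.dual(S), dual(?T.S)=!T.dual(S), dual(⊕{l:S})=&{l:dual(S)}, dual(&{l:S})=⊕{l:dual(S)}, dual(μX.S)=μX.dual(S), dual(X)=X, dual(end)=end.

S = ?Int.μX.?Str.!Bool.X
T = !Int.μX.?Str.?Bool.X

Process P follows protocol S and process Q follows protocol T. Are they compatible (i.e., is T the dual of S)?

?Int vs !Int  match
  μX vs μX  match (binder kept)
    ?Str vs ?Str  ✗ same direction on both sides — not dual

NO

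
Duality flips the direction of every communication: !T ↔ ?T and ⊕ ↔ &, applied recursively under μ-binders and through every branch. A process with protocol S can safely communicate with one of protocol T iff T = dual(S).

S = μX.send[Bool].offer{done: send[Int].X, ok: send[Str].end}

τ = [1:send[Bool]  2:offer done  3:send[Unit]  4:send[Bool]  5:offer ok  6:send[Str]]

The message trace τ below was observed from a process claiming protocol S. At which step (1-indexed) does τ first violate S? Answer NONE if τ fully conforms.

@1 send[Bool]  match  now at offer{done: send[Int].μX.…, ok: send[Str].end}
@2 offer done  match  now at send[Int].μX.…
@3 got send[Unit], protocol expects send[Int]  ✗

3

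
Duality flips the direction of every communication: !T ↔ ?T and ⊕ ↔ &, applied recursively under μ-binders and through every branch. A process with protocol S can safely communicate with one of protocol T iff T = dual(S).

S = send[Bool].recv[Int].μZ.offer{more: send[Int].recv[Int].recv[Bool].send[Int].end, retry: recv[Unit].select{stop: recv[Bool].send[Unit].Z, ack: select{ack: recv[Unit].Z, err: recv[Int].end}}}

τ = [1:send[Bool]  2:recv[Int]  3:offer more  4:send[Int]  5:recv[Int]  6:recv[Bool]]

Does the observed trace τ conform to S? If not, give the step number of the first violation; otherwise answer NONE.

NONE

step 1: send[Bool]  ✓  residual = recv[Int].μZ.…
step 2: recv[Int]  ✓  residual = μZ.…
step 3: offer more  ✓  residual = send[Int].recv[Int].recv[Bool].send[Int].end
step 4: send[Int]  ✓  residual = recv[Int].recv[Bool].send[Int].end
step 5: recv[Int]  ✓  residual = recv[Bool].send[Int].end
step 6: recv[Bool]  ✓  residual = send[Int].end
all 6 steps conform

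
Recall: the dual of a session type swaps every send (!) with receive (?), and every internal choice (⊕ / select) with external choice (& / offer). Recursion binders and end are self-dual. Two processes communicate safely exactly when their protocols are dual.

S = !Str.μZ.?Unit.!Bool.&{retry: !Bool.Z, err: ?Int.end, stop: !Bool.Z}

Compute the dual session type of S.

!Str = ?Str
  μZ = μZ  (binder kept)
    ?Unit = !Unit
      !Bool = ?Bool
        &{retry,err,stop} = ⊕{retry,err,stop}  (external→internal)
          [retry]
            !Bool = ?Bool
              Z ↦ Z
          [err]
            ?Int = !Int
              end ↦ end
          [stop]
            !Bool = ?Bool
              Z ↦ Z

?Str.μZ.!Unit.?Bool.⊕{retry: ?Bool.Z, err: !Int.end, stop: ?Bool.Z}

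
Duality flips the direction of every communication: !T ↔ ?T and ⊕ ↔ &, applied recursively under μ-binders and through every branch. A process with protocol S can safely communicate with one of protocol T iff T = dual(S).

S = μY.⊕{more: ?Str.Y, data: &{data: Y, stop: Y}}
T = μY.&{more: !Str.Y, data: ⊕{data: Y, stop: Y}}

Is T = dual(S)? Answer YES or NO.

μY | μY  ✓ (rec unchanged)
  ⊕{more,data} | &{more,data}  ✓ label sets agree
    • more:
      ?Str | !Str  ✓
        Y | Y  ✓
    • data:
      &{data,stop} | ⊕{data,stop}  ✓ label sets agree
        • data:
          Y | Y  ✓
        • stop:
          Y | Y  ✓

YES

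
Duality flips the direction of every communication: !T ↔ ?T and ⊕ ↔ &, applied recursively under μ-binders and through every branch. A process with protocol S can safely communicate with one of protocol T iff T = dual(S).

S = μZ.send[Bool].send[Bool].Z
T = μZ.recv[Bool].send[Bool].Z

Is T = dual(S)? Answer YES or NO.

μZ | μZ  ✓ (μ self-dual)
  send[Bool] | recv[Bool]  ✓
    send[Bool] | send[Bool]  ✗ same direction on both sides — not dual

NO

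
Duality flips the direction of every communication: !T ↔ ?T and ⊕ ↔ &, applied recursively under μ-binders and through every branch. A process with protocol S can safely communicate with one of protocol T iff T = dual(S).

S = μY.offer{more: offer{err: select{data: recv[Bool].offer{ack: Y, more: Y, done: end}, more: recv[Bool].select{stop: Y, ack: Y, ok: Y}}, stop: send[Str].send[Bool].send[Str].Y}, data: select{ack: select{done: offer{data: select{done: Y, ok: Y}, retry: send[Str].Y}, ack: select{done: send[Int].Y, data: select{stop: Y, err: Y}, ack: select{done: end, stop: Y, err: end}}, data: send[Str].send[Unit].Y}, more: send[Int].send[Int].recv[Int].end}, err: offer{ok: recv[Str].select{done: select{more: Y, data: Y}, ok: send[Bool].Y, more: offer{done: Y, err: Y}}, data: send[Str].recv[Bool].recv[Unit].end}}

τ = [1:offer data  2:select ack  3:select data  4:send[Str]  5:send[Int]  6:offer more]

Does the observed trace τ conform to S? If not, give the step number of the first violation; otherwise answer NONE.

@1 offer data  ✓  state: select{ack: select{done: offer{data: select{done: μY.…, ok: μY.…}, retry: send[Str].μY.…}, ack: select{done: send[Int].μY.…, data: select{stop: μY.…, err: μY.…}, ack: select{done: end, stop: μY.…, err: end}}, data: send[Str].send[Unit].μY.…}, more: send[Int].send[Int].recv[Int].end}
@2 select ack  ✓  state: select{done: offer{data: select{done: μY.…, ok: μY.…}, retry: send[Str].μY.…}, ack: select{done: send[Int].μY.…, data: select{stop: μY.…, err: μY.…}, ack: select{done: end, stop: μY.…, err: end}}, data: send[Str].send[Unit].μY.…}
@3 select data  ✓  state: send[Str].send[Unit].μY.…
@4 send[Str]  ✓  state: send[Unit].μY.…
@5 got send[Int], protocol expects send[Unit]  ✗

5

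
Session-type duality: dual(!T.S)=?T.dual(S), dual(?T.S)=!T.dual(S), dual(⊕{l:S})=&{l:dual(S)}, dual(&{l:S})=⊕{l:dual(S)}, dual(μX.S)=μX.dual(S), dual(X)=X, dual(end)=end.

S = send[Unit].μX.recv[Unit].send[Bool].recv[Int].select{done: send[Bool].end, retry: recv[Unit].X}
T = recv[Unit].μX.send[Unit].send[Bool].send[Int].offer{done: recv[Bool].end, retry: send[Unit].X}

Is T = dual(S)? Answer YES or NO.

NO

send[Unit] vs recv[Unit]  ✓
  μX vs μX  ✓ (binder kept)
    recv[Unit] vs send[Unit]  ✓
      send[Bool] vs send[Bool]  ✗ same direction on both sides — not dual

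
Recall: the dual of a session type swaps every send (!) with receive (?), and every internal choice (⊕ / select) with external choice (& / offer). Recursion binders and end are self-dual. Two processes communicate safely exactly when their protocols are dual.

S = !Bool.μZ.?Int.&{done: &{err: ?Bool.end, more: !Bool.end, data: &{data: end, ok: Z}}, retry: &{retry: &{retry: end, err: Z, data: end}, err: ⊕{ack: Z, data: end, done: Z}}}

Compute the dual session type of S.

?Bool.μZ.!Int.⊕{done: ⊕{err: !Bool.end, more: ?Bool.end, data: ⊕{data: end, ok: Z}}, retry: ⊕{retry: ⊕{retry: end, err: Z, data: end}, err: &{ack: Z, data: end, done: Z}}}

!Bool ↦ ?Bool
  μZ ↦ μZ  (binder kept)
    ?Int ↦ !Int
      &{done,retry} ↦ ⊕{done,retry}  (&→⊕)
        case done:
          &{err,more,data} ↦ ⊕{err,more,data}  (&→⊕)
            case err:
              ?Bool ↦ !Bool
                dual(end) = end
            case more:
              !Bool ↦ ?Bool
                dual(end) = end
            case data:
              &{data,ok} ↦ ⊕{data,ok}  (&→⊕)
                case data:
                  dual(end) = end
                case ok:
                  dual(Z) = Z
        case retry:
          &{retry,err} ↦ ⊕{retry,err}  (&→⊕)
            case retry:
              &{retry,err,data} ↦ ⊕{retry,err,data}  (&→⊕)
                case retry:
                  dual(end) = end
                case err:
                  dual(Z) = Z
                case data:
                  dual(end) = end
            case err:
              ⊕{ack,data,done} ↦ &{ack,data,done}  (select→offer)
                case ack:
                  dual(Z) = Z
                case data:
                  dual(end) = end
                case done:
                  dual(Z) = Z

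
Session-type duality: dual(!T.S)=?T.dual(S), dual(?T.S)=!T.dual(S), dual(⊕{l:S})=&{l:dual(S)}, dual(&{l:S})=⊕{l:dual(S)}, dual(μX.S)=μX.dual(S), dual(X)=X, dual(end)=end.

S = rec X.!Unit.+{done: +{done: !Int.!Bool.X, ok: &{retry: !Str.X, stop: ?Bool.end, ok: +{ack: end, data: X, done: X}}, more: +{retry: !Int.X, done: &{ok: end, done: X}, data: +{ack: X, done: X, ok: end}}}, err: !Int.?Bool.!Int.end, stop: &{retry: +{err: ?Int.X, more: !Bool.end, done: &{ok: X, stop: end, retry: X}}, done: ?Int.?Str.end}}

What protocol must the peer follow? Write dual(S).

rec X.?Unit.&{done: &{done: ?Int.?Bool.X, ok: +{retry: ?Str.X, stop: !Bool.end, ok: &{ack: end, data: X, done: X}}, more: &{retry: ?Int.X, done: +{ok: end, done: X}, data: &{ack: X, done: X, ok: end}}}, err: ?Int.!Bool.?Int.end, stop: +{retry: &{err: !Int.X, more: ?Bool.end, done: +{ok: X, stop: end, retry: X}}, done: !Int.!Str.end}}

rec X = rec X  (rec unchanged)
  !Unit = ?Unit
    +{done,err,stop} = &{done,err,stop}  (select→offer)
      [done]
        +{done,ok,more} = &{done,ok,more}  (select→offer)
          [done]
            !Int = ?Int
              !Bool = ?Bool
                X self-dual
          [ok]
            &{retry,stop,ok} = +{retry,stop,ok}  (offer→select)
              [retry]
                !Str = ?Str
                  X self-dual
              [stop]
                ?Bool = !Bool
                  end self-dual
              [ok]
                +{ack,data,done} = &{ack,data,done}  (select→offer)
                  [ack]
                    end self-dual
                  [data]
                    X self-dual
                  [done]
                    X self-dual
          [more]
            +{retry,done,data} = &{retry,done,data}  (select→offer)
              [retry]
                !Int = ?Int
                  X self-dual
              [done]
                &{ok,done} = +{ok,done}  (offer→select)
                  [ok]
                    end self-dual
                  [done]
                    X self-dual
              [data]
                +{ack,done,ok} = &{ack,done,ok}  (select→offer)
                  [ack]
                    X self-dual
                  [done]
                    X self-dual
                  [ok]
                    end self-dual
      [err]
        !Int = ?Int
          ?Bool = !Bool
            !Int = ?Int
              end self-dual
      [stop]
        &{retry,done} = +{retry,done}  (offer→select)
          [retry]
            +{err,more,done} = &{err,more,done}  (select→offer)
              [err]
                ?Int = !Int
                  X self-dual
              [more]
                !Bool = ?Bool
                  end self-dual
              [done]
                &{ok,stop,retry} = +{ok,stop,retry}  (offer→select)
                  [ok]
                    X self-dual
                  [stop]
                    end self-dual
                  [retry]
                    X self-dual
          [done]
            ?Int = !Int
              ?Str = !Str
                end self-dual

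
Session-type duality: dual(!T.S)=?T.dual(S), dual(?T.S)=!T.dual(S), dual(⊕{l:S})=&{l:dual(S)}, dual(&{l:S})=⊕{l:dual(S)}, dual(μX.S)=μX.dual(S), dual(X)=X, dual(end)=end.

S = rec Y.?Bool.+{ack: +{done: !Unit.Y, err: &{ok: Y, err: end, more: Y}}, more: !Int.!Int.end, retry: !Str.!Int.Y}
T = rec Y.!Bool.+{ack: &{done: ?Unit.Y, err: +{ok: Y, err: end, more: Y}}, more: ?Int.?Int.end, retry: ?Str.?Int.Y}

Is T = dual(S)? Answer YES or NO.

NO

rec Y ‖ rec Y  ok (μ self-dual)
  ?Bool ‖ !Bool  ok
    +{ack,more,retry} ‖ +{ack,more,retry}  ✗ choice polarity not flipped — not dual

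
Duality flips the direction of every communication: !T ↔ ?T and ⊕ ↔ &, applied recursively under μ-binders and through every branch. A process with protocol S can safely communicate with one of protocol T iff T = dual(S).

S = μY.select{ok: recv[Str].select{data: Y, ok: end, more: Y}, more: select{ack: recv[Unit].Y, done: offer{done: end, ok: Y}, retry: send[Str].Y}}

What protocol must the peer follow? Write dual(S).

μY = μY  (μ self-dual)
  select{ok,more} = offer{ok,more}  (select→offer)
    • ok:
      recv[Str] = send[Str]
        select{data,ok,more} = offer{data,ok,more}  (select→offer)
          • data:
            Y self-dual
          • ok:
            end self-dual
          • more:
            Y self-dual
    • more:
      select{ack,done,retry} = offer{ack,done,retry}  (select→offer)
        • ack:
          recv[Unit] = send[Unit]
            Y self-dual
        • done:
          offer{done,ok} = select{done,ok}  (&→⊕)
            • done:
              end self-dual
            • ok:
              Y self-dual
        • retry:
          send[Str] = recv[Str]
            Y self-dual

μY.offer{ok: send[Str].offer{data: Y, ok: end, more: Y}, more: offer{ack: send[Unit].Y, done: select{done: end, ok: Y}, retry: recv[Str].Y}}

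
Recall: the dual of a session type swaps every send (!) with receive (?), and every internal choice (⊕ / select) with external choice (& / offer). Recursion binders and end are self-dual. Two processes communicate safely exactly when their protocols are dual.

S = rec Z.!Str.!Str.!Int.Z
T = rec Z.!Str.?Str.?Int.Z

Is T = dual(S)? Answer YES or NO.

rec Z | rec Z  ✓ (μ self-dual)
  !Str | !Str  ✗ same direction on both sides — not dual

NO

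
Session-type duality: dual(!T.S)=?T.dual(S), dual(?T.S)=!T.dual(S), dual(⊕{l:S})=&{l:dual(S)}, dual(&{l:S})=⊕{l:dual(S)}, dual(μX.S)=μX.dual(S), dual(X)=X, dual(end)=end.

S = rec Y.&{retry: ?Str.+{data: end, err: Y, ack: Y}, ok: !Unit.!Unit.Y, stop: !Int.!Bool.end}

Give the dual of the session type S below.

rec Y = rec Y  (μ self-dual)
  &{retry,ok,stop} = +{retry,ok,stop}  (&→⊕)
    • retry:
      ?Str = !Str
        +{data,err,ack} = &{data,err,ack}  (select→offer)
          • data:
            end ↦ end
          • err:
            Y ↦ Y
          • ack:
            Y ↦ Y
    • ok:
      !Unit = ?Unit
        !Unit = ?Unit
          Y ↦ Y
    • stop:
      !Int = ?Int
        !Bool = ?Bool
          end ↦ end

rec Y.+{retry: !Str.&{data: end, err: Y, ack: Y}, ok: ?Unit.?Unit.Y, stop: ?Int.?Bool.end}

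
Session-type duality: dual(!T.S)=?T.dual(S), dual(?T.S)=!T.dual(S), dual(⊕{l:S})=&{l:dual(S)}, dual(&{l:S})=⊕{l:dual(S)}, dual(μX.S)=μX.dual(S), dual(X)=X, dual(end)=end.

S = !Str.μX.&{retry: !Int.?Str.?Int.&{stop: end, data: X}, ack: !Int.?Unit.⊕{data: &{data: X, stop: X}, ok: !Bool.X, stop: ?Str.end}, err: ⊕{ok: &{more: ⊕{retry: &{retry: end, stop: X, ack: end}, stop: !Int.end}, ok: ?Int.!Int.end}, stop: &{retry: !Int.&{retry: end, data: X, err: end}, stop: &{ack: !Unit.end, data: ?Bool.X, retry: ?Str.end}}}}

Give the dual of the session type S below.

!Str ↦ ?Str
  μX ↦ μX  (rec unchanged)
    &{retry,ack,err} ↦ ⊕{retry,ack,err}  (offer→select)
      [retry]
        !Int ↦ ?Int
          ?Str ↦ !Str
            ?Int ↦ !Int
              &{stop,data} ↦ ⊕{stop,data}  (offer→select)
                [stop]
                  end ↦ end
                [data]
                  X ↦ X
      [ack]
        !Int ↦ ?Int
          ?Unit ↦ !Unit
            ⊕{data,ok,stop} ↦ &{data,ok,stop}  (select→offer)
              [data]
                &{data,stop} ↦ ⊕{data,stop}  (offer→select)
                  [data]
                    X ↦ X
                  [stop]
                    X ↦ X
              [ok]
                !Bool ↦ ?Bool
                  X ↦ X
              [stop]
                ?Str ↦ !Str
                  end ↦ end
      [err]
        ⊕{ok,stop} ↦ &{ok,stop}  (select→offer)
          [ok]
            &{more,ok} ↦ ⊕{more,ok}  (offer→select)
              [more]
                ⊕{retry,stop} ↦ &{retry,stop}  (select→offer)
                  [retry]
                    &{retry,stop,ack} ↦ ⊕{retry,stop,ack}  (offer→select)
                      [retry]
                        end ↦ end
                      [stop]
                        X ↦ X
                      [ack]
                        end ↦ end
                  [stop]
                    !Int ↦ ?Int
                      end ↦ end
              [ok]
                ?Int ↦ !Int
                  !Int ↦ ?Int
                    end ↦ end
          [stop]
            &{retry,stop} ↦ ⊕{retry,stop}  (offer→select)
              [retry]
                !Int ↦ ?Int
                  &{retry,data,err} ↦ ⊕{retry,data,err}  (offer→select)
                    [retry]
                      end ↦ end
                    [data]
                      X ↦ X
                    [err]
                      end ↦ end
              [stop]
                &{ack,data,retry} ↦ ⊕{ack,data,retry}  (offer→select)
                  [ack]
                    !Unit ↦ ?Unit
                      end ↦ end
                  [data]
                    ?Bool ↦ !Bool
                      X ↦ X
                  [retry]
                    ?Str ↦ !Str
                      end ↦ end

?Str.μX.⊕{retry: ?Int.!Str.!Int.⊕{stop: end, data: X}, ack: ?Int.!Unit.&{data: ⊕{data: X, stop: X}, ok: ?Bool.X, stop: !Str.end}, err: &{ok: ⊕{more: &{retry: ⊕{retry: end, stop: X, ack: end}, stop: ?Int.end}, ok: !Int.?Int.end}, stop: ⊕{retry: ?Int.⊕{retry: end, data: X, err: end}, stop: ⊕{ack: ?Unit.end, data: !Bool.X, retry: !Str.end}}}}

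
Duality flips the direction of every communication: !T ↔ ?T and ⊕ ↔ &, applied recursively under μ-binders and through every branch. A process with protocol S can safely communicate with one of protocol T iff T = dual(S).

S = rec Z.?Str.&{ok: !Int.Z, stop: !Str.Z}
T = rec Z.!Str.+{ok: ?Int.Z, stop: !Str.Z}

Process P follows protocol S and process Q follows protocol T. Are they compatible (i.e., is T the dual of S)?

rec Z ‖ rec Z  ✓ (μ self-dual)
  ?Str ‖ !Str  ✓
    &{ok,stop} ‖ +{ok,stop}  ✓ same labels
      case ok:
        !Int ‖ ?Int  ✓
          Z ‖ Z  ✓
      case stop:
        !Str ‖ !Str  ✗ same direction on both sides — not dual

NO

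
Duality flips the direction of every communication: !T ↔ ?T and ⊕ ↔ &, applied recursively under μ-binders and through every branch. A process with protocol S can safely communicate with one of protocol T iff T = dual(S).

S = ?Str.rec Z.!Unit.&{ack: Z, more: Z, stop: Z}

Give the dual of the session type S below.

?Str = !Str
  rec Z = rec Z  (μ self-dual)
    !Unit = ?Unit
      &{ack,more,stop} = +{ack,more,stop}  (offer→select)
        • ack:
          Z ↦ Z
        • more:
          Z ↦ Z
        • stop:
          Z ↦ Z

!Str.rec Z.?Unit.+{ack: Z, more: Z, stop: Z}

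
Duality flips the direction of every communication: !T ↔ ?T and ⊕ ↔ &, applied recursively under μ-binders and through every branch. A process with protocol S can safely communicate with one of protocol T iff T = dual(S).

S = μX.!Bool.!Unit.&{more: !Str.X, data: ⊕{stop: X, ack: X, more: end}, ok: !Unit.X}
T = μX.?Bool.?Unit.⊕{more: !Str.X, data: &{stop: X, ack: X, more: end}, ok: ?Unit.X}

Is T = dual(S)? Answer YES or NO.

μX ‖ μX  ok (binder kept)
  !Bool ‖ ?Bool  ok
    !Unit ‖ ?Unit  ok
      &{more,data,ok} ‖ ⊕{more,data,ok}  ok labels match
        case more:
          !Str ‖ !Str  ✗ same direction on both sides — not dual

NO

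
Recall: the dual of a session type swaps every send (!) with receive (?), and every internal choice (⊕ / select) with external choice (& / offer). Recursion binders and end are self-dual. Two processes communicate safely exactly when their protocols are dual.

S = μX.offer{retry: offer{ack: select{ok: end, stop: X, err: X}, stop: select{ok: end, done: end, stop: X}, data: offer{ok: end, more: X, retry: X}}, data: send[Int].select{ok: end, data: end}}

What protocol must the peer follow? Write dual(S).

μX → μX  (binder kept)
  offer{retry,data} → select{retry,data}  (external→internal)
    • retry:
      offer{ack,stop,data} → select{ack,stop,data}  (external→internal)
        • ack:
          select{ok,stop,err} → offer{ok,stop,err}  (select→offer)
            • ok:
              dual(end) = end
            • stop:
              dual(X) = X
            • err:
              dual(X) = X
        • stop:
          select{ok,done,stop} → offer{ok,done,stop}  (select→offer)
            • ok:
              dual(end) = end
            • done:
              dual(end) = end
            • stop:
              dual(X) = X
        • data:
          offer{ok,more,retry} → select{ok,more,retry}  (external→internal)
            • ok:
              dual(end) = end
            • more:
              dual(X) = X
            • retry:
              dual(X) = X
    • data:
      send[Int] → recv[Int]
        select{ok,data} → offer{ok,data}  (select→offer)
          • ok:
            dual(end) = end
          • data:
            dual(end) = end

μX.select{retry: select{ack: offer{ok: end, stop: X, err: X}, stop: offer{ok: end, done: end, stop: X}, data: select{ok: end, more: X, retry: X}}, data: recv[Int].offer{ok: end, data: end}}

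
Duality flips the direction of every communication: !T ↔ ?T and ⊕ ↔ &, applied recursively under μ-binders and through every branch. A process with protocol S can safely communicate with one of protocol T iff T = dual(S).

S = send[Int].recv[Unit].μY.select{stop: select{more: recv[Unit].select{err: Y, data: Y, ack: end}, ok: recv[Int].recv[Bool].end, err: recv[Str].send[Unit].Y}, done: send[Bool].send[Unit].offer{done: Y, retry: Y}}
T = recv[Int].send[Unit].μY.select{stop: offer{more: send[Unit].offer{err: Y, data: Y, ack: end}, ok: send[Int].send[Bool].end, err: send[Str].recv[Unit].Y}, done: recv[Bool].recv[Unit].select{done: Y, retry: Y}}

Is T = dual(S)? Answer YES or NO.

NO

send[Int] ‖ recv[Int]  ok
  recv[Unit] ‖ send[Unit]  ok
    μY ‖ μY  ok (rec unchanged)
      select{stop,done} ‖ select{stop,done}  ✗ choice polarity not flipped — not dual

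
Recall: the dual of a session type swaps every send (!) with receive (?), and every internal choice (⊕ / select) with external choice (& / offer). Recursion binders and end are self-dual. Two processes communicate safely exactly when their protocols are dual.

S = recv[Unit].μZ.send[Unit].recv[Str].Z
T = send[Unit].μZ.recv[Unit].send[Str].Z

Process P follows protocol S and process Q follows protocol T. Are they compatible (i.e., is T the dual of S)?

YES

recv[Unit] | send[Unit]  match
  μZ | μZ  match (μ self-dual)
    send[Unit] | recv[Unit]  match
      recv[Str] | send[Str]  match
        Z | Z  match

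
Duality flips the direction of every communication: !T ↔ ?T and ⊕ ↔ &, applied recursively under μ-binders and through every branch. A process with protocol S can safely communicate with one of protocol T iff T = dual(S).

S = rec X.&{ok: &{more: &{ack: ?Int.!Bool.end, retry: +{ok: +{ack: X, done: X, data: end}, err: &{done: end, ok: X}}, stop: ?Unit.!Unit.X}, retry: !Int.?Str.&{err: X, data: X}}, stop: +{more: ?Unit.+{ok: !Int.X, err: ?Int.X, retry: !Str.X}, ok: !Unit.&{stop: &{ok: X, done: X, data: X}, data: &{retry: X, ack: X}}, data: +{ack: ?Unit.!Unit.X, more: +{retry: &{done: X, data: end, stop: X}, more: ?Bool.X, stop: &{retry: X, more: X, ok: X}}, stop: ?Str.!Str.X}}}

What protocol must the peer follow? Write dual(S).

rec X.+{ok: +{more: +{ack: !Int.?Bool.end, retry: &{ok: &{ack: X, done: X, data: end}, err: +{done: end, ok: X}}, stop: !Unit.?Unit.X}, retry: ?Int.!Str.+{err: X, data: X}}, stop: &{more: !Unit.&{ok: ?Int.X, err: !Int.X, retry: ?Str.X}, ok: ?Unit.+{stop: +{ok: X, done: X, data: X}, data: +{retry: X, ack: X}}, data: &{ack: !Unit.?Unit.X, more: &{retry: +{done: X, data: end, stop: X}, more: !Bool.X, stop: +{retry: X, more: X, ok: X}}, stop: !Str.?Str.X}}}

rec X → rec X  (binder kept)
  &{ok,stop} → +{ok,stop}  (external→internal)
    • ok:
      &{more,retry} → +{more,retry}  (external→internal)
        • more:
          &{ack,retry,stop} → +{ack,retry,stop}  (external→internal)
            • ack:
              ?Int → !Int
                !Bool → ?Bool
                  end ↦ end
            • retry:
              +{ok,err} → &{ok,err}  (internal→external)
                • ok:
                  +{ack,done,data} → &{ack,done,data}  (internal→external)
                    • ack:
                      X ↦ X
                    • done:
                      X ↦ X
                    • data:
                      end ↦ end
                • err:
                  &{done,ok} → +{done,ok}  (external→internal)
                    • done:
                      end ↦ end
                    • ok:
                      X ↦ X
            • stop:
              ?Unit → !Unit
                !Unit → ?Unit
                  X ↦ X
        • retry:
          !Int → ?Int
            ?Str → !Str
              &{err,data} → +{err,data}  (external→internal)
                • err:
                  X ↦ X
                • data:
                  X ↦ X
    • stop:
      +{more,ok,data} → &{more,ok,data}  (internal→external)
        • more:
          ?Unit → !Unit
            +{ok,err,retry} → &{ok,err,retry}  (internal→external)
              • ok:
                !Int → ?Int
                  X ↦ X
              • err:
                ?Int → !Int
                  X ↦ X
              • retry:
                !Str → ?Str
                  X ↦ X
        • ok:
          !Unit → ?Unit
            &{stop,data} → +{stop,data}  (external→internal)
              • stop:
                &{ok,done,data} → +{ok,done,data}  (external→internal)
                  • ok:
                    X ↦ X
                  • done:
                    X ↦ X
                  • data:
                    X ↦ X
              • data:
                &{retry,ack} → +{retry,ack}  (external→internal)
                  • retry:
                    X ↦ X
                  • ack:
                    X ↦ X
        • data:
          +{ack,more,stop} → &{ack,more,stop}  (internal→external)
            • ack:
              ?Unit → !Unit
                !Unit → ?Unit
                  X ↦ X
            • more:
              +{retry,more,stop} → &{retry,more,stop}  (internal→external)
                • retry:
                  &{done,data,stop} → +{done,data,stop}  (external→internal)
                    • done:
                      X ↦ X
                    • data:
                      end ↦ end
                    • stop:
                      X ↦ X
                • more:
                  ?Bool → !Bool
                    X ↦ X
                • stop:
                  &{retry,more,ok} → +{retry,more,ok}  (external→internal)
                    • retry:
                      X ↦ X
                    • more:
                      X ↦ X
                    • ok:
                      X ↦ X
            • stop:
              ?Str → !Str
                !Str → ?Str
                  X ↦ X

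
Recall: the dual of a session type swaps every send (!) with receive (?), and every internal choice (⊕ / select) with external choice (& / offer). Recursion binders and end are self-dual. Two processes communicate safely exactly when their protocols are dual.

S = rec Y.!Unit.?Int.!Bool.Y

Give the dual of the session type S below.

rec Y.?Unit.!Int.?Bool.Y

rec Y → rec Y  (binder kept)
  !Unit → ?Unit
    ?Int → !Int
      !Bool → ?Bool
        Y ↦ Y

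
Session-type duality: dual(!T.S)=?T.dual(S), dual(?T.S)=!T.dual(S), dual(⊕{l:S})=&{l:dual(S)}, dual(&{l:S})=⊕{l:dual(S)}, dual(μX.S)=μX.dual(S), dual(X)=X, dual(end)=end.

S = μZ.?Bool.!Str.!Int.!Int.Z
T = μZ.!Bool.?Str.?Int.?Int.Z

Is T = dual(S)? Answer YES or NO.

μZ ‖ μZ  ✓ (μ self-dual)
  ?Bool ‖ !Bool  ✓
    !Str ‖ ?Str  ✓
      !Int ‖ ?Int  ✓
        !Int ‖ ?Int  ✓
          Z ‖ Z  ✓

YES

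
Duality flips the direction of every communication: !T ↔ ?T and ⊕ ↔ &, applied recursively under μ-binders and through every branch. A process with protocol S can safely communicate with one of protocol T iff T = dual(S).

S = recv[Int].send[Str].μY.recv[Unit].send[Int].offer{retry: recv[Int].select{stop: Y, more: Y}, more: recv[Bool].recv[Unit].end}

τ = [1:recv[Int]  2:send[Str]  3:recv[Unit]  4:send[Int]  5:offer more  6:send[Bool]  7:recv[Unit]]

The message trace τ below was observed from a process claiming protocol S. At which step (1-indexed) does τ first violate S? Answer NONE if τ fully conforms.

6

[1] recv[Int]  ✓  now at send[Str].μY.…
[2] send[Str]  ✓  now at μY.…
[3] recv[Unit]  ✓  now at send[Int].offer{retry: recv[Int].select{stop: μY.…, more: μY.…}, more: recv[Bool].recv[Unit].end}
[4] send[Int]  ✓  now at offer{retry: recv[Int].select{stop: μY.…, more: μY.…}, more: recv[Bool].recv[Unit].end}
[5] offer more  ✓  now at recv[Bool].recv[Unit].end
[6] got send[Bool], protocol expects recv[Bool]  ✗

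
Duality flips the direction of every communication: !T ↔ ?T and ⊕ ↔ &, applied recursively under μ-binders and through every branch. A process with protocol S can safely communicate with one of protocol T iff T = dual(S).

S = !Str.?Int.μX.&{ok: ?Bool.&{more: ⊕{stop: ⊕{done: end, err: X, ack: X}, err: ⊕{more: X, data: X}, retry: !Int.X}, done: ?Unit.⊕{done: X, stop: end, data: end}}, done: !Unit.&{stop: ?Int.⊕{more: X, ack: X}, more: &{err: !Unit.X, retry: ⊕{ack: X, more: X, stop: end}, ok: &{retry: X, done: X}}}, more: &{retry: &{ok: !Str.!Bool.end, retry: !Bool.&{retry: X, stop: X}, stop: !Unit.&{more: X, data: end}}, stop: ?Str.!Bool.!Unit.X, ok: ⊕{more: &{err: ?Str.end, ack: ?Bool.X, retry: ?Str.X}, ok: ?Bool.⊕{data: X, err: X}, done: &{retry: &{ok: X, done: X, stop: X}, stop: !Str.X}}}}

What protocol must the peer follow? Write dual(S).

!Str → ?Str
  ?Int → !Int
    μX → μX  (rec unchanged)
      &{ok,done,more} → ⊕{ok,done,more}  (&→⊕)
        • ok:
          ?Bool → !Bool
            &{more,done} → ⊕{more,done}  (&→⊕)
              • more:
                ⊕{stop,err,retry} → &{stop,err,retry}  (⊕→&)
                  • stop:
                    ⊕{done,err,ack} → &{done,err,ack}  (⊕→&)
                      • done:
                        end self-dual
                      • err:
                        X self-dual
                      • ack:
                        X self-dual
                  • err:
                    ⊕{more,data} → &{more,data}  (⊕→&)
                      • more:
                        X self-dual
                      • data:
                        X self-dual
                  • retry:
                    !Int → ?Int
                      X self-dual
              • done:
                ?Unit → !Unit
                  ⊕{done,stop,data} → &{done,stop,data}  (⊕→&)
                    • done:
                      X self-dual
                    • stop:
                      end self-dual
                    • data:
                      end self-dual
        • done:
          !Unit → ?Unit
            &{stop,more} → ⊕{stop,more}  (&→⊕)
              • stop:
                ?Int → !Int
                  ⊕{more,ack} → &{more,ack}  (⊕→&)
                    • more:
                      X self-dual
                    • ack:
                      X self-dual
              • more:
                &{err,retry,ok} → ⊕{err,retry,ok}  (&→⊕)
                  • err:
                    !Unit → ?Unit
                      X self-dual
                  • retry:
                    ⊕{ack,more,stop} → &{ack,more,stop}  (⊕→&)
                      • ack:
                        X self-dual
                      • more:
                        X self-dual
                      • stop:
                        end self-dual
                  • ok:
                    &{retry,done} → ⊕{retry,done}  (&→⊕)
                      • retry:
                        X self-dual
                      • done:
                        X self-dual
        • more:
          &{retry,stop,ok} → ⊕{retry,stop,ok}  (&→⊕)
            • retry:
              &{ok,retry,stop} → ⊕{ok,retry,stop}  (&→⊕)
                • ok:
                  !Str → ?Str
                    !Bool → ?Bool
                      end self-dual
                • retry:
                  !Bool → ?Bool
                    &{retry,stop} → ⊕{retry,stop}  (&→⊕)
                      • retry:
                        X self-dual
                      • stop:
                        X self-dual
                • stop:
                  !Unit → ?Unit
                    &{more,data} → ⊕{more,data}  (&→⊕)
                      • more:
                        X self-dual
                      • data:
                        end self-dual
            • stop:
              ?Str → !Str
                !Bool → ?Bool
                  !Unit → ?Unit
                    X self-dual
            • ok:
              ⊕{more,ok,done} → &{more,ok,done}  (⊕→&)
                • more:
                  &{err,ack,retry} → ⊕{err,ack,retry}  (&→⊕)
                    • err:
                      ?Str → !Str
                        end self-dual
                    • ack:
                      ?Bool → !Bool
                        X self-dual
                    • retry:
                      ?Str → !Str
                        X self-dual
                • ok:
                  ?Bool → !Bool
                    ⊕{data,err} → &{data,err}  (⊕→&)
                      • data:
                        X self-dual
                      • err:
                        X self-dual
                • done:
                  &{retry,stop} → ⊕{retry,stop}  (&→⊕)
                    • retry:
                      &{ok,done,stop} → ⊕{ok,done,stop}  (&→⊕)
                        • ok:
                          X self-dual
                        • done:
                          X self-dual
                        • stop:
                          X self-dual
                    • stop:
                      !Str → ?Str
                        X self-dual

?Str.!Int.μX.⊕{ok: !Bool.⊕{more: &{stop: &{done: end, err: X, ack: X}, err: &{more: X, data: X}, retry: ?Int.X}, done: !Unit.&{done: X, stop: end, data: end}}, done: ?Unit.⊕{stop: !Int.&{more: X, ack: X}, more: ⊕{err: ?Unit.X, retry: &{ack: X, more: X, stop: end}, ok: ⊕{retry: X, done: X}}}, more: ⊕{retry: ⊕{ok: ?Str.?Bool.end, retry: ?Bool.⊕{retry: X, stop: X}, stop: ?Unit.⊕{more: X, data: end}}, stop: !Str.?Bool.?Unit.X, ok: &{more: ⊕{err: !Str.end, ack: !Bool.X, retry: !Str.X}, ok: !Bool.&{data: X, err: X}, done: ⊕{retry: ⊕{ok: X, done: X, stop: X}, stop: ?Str.X}}}}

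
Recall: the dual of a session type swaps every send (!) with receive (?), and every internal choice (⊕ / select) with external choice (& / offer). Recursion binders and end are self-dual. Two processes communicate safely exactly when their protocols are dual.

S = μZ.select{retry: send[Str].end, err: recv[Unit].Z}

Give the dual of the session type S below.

μZ → μZ  (μ self-dual)
  select{retry,err} → offer{retry,err}  (internal→external)
    [retry]
      send[Str] → recv[Str]
        end self-dual
    [err]
      recv[Unit] → send[Unit]
        Z self-dual

μZ.offer{retry: recv[Str].end, err: send[Unit].Z}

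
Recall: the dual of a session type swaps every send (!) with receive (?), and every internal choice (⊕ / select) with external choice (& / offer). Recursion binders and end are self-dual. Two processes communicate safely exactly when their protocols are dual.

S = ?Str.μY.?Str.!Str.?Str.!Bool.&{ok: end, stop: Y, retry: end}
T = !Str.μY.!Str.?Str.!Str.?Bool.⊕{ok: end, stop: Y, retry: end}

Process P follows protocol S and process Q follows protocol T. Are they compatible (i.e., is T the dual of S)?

?Str ‖ !Str  ok
  μY ‖ μY  ok (μ self-dual)
    ?Str ‖ !Str  ok
      !Str ‖ ?Str  ok
        ?Str ‖ !Str  ok
          !Bool ‖ ?Bool  ok
            &{ok,stop,retry} ‖ ⊕{ok,stop,retry}  ok same labels
              case ok:
                end ‖ end  ok
              case stop:
                Y ‖ Y  ok
              case retry:
                end ‖ end  ok

YES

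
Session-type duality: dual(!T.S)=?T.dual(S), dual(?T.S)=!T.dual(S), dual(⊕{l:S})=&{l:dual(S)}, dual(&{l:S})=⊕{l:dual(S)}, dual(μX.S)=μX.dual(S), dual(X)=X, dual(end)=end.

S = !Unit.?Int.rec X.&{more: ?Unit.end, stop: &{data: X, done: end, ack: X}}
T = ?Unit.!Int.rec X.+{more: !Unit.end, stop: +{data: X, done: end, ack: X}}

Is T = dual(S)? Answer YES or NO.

YES

!Unit ‖ ?Unit  ok
  ?Int ‖ !Int  ok
    rec X ‖ rec X  ok (rec unchanged)
      &{more,stop} ‖ +{more,stop}  ok label sets agree
        [more]
          ?Unit ‖ !Unit  ok
            end ‖ end  ok
        [stop]
          &{data,done,ack} ‖ +{data,done,ack}  ok label sets agree
            [data]
              X ‖ X  ok
            [done]
              end ‖ end  ok
            [ack]
              X ‖ X  ok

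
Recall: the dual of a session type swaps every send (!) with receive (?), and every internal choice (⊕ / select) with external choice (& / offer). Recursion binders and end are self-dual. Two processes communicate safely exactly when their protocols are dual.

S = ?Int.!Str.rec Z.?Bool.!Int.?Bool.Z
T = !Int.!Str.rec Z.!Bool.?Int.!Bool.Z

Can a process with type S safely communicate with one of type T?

?Int | !Int  ✓
  !Str | !Str  ✗ same direction on both sides — not dual

NO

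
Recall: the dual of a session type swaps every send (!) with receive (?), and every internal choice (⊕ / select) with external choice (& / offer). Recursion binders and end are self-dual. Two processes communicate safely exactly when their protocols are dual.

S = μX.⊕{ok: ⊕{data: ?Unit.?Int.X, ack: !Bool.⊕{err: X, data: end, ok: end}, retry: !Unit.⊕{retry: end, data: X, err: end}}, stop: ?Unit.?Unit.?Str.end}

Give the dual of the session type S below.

μX → μX  (binder kept)
  ⊕{ok,stop} → &{ok,stop}  (select→offer)
    [ok]
      ⊕{data,ack,retry} → &{data,ack,retry}  (select→offer)
        [data]
          ?Unit → !Unit
            ?Int → !Int
              dual(X) = X
        [ack]
          !Bool → ?Bool
            ⊕{err,data,ok} → &{err,data,ok}  (select→offer)
              [err]
                dual(X) = X
              [data]
                dual(end) = end
              [ok]
                dual(end) = end
        [retry]
          !Unit → ?Unit
            ⊕{retry,data,err} → &{retry,data,err}  (select→offer)
              [retry]
                dual(end) = end
              [data]
                dual(X) = X
              [err]
                dual(end) = end
    [stop]
      ?Unit → !Unit
        ?Unit → !Unit
          ?Str → !Str
            dual(end) = end

μX.&{ok: &{data: !Unit.!Int.X, ack: ?Bool.&{err: X, data: end, ok: end}, retry: ?Unit.&{retry: end, data: X, err: end}}, stop: !Unit.!Unit.!Str.end}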